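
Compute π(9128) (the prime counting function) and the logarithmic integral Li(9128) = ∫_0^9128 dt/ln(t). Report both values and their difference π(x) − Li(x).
π(9128) = 1131;  Li(9128) ≈ 1151.00;  π(x) − Li(x) ≈ -20.00.

Direct count of primes ≤ 9128 gives π(9128) = 1131. Numerical evaluation of the logarithmic integral gives Li(9128) ≈ 1151.00. The difference π(x) − Li(x) ≈ -20.00 is typically negative for small/moderate x (Li(x) overestimates), though Littlewood's theorem shows this sign changes infinitely often.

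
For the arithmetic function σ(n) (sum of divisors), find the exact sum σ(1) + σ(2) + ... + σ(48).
Σ_{n ≤ 48} σ(n) = 1930

Compute σ(n) for each 1 ≤ n ≤ 48: σ(1) = 1, σ(2) = 3, σ(3) = 4, σ(4) = 7, σ(5) = 6, σ(6) = 12, σ(7) = 8, σ(8) = 15, σ(9) = 13, σ(10) = 18, σ(11) = 12, σ(12) = 28, σ(13) = 14, σ(14) = 24, σ(15) = 24, σ(16) = 31, σ(17) = 18, σ(18) = 39, σ(19) = 20, σ(20) = 42, σ(21) = 32, σ(22) = 36, σ(23) = 24, σ(24) = 60, σ(25) = 31, σ(26) = 42, σ(27) = 40, σ(28) = 56, σ(29) = 30, σ(30) = 72, σ(31) = 32, σ(32) = 63, σ(33) = 48, σ(34) = 54, σ(35) = 48, σ(36) = 91, σ(37) = 38, σ(38) = 60, σ(39) = 56, σ(40) = 90, σ(41) = 42, σ(42) = 96, σ(43) = 44, σ(44) = 84, σ(45) = 78, σ(46) = 72, σ(47) = 48, σ(48) = 124. Summing all 48 values: 1930. (Average order: Σ_{n ≤ x} σ(n) ~ (π²/12) x². For x = 48, (π²/12)·48² ≈ 1894.96.)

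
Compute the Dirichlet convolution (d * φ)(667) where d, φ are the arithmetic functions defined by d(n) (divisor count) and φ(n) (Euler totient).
(d * φ)(667) = 720

Divisors of 667: [1, 23, 29, 667]. For each d | 667:
  d = 1: d(1) · φ(667/1) = 1 · 616 = 616
  d = 23: d(23) · φ(667/23) = 2 · 28 = 56
  d = 29: d(29) · φ(667/29) = 2 · 22 = 44
  d = 667: d(667) · φ(667/667) = 4 · 1 = 4
Summing: (d * φ)(667) = 616 + 56 + 44 + 4 = 720.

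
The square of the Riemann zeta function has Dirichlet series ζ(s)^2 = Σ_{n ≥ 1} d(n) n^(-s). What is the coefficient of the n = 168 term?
d(168) = 16

ζ(s)^2 = (Σ 1/m^s)(Σ 1/k^s). The coefficient of 1/n^s in the product is the number of ordered pairs (m, k) with mk = n, which equals d(n). For n = 168, divisors are [1, 2, 3, 4, 6, 7, 8, 12, 14, 21, 24, 28, 42, 56, 84, 168], so d(168) = 16.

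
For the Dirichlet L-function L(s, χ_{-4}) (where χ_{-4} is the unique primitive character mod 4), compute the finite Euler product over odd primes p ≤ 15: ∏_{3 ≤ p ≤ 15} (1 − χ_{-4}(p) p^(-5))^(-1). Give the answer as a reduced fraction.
∏ = 700807599951834375/703510729567397888

The odd primes p ≤ 15 are [3, 5, 7, 11, 13]. For each, χ(p) = 1 if p ≡ 1 mod 4, χ(p) = −1 if p ≡ 3 mod 4. Taking (1 − χ(p)/p^5)^(-1) = p^5/(p^5 − χ(p)): (1 − (-1)/3^5)^(-1) · (1 − (1)/5^5)^(-1) · (1 − (-1)/7^5)^(-1) · (1 − (-1)/11^5)^(-1) · (1 − (1)/13^5)^(-1) = 700807599951834375/703510729567397888.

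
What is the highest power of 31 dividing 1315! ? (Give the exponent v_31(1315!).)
v_31(1315!) = 43

Legendre's formula: v_p(n!) = Σ_{k ≥ 1} ⌊n / p^k⌋. For p = 31, n = 1315, the terms are:
  ⌊1315/31^1⌋ = ⌊1315/31⌋ = 42
  ⌊1315/31^2⌋ = ⌊1315/961⌋ = 1
(the next term ⌊1315/31^3⌋ = 0, terminating the sum). Summing: v_31(1315!) = 42 + 1 = 43.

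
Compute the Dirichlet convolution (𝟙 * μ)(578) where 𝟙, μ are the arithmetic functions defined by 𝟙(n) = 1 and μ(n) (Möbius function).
(𝟙 * μ)(578) = 0

Divisors of 578: [1, 2, 17, 34, 289, 578]. For each d | 578:
  d = 1: 𝟙(1) · μ(578/1) = 1 · 0 = 0
  d = 2: 𝟙(2) · μ(578/2) = 1 · 0 = 0
  d = 17: 𝟙(17) · μ(578/17) = 1 · 1 = 1
  d = 34: 𝟙(34) · μ(578/34) = 1 · -1 = -1
  d = 289: 𝟙(289) · μ(578/289) = 1 · -1 = -1
  d = 578: 𝟙(578) · μ(578/578) = 1 · 1 = 1
Summing: (𝟙 * μ)(578) = 0 + 0 + 1 + -1 + -1 + 1 = 0.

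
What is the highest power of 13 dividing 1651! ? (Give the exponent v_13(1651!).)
v_13(1651!) = 136

Legendre's formula: v_p(n!) = Σ_{k ≥ 1} ⌊n / p^k⌋. For p = 13, n = 1651, the terms are:
  ⌊1651/13^1⌋ = ⌊1651/13⌋ = 127
  ⌊1651/13^2⌋ = ⌊1651/169⌋ = 9
(the next term ⌊1651/13^3⌋ = 0, terminating the sum). Summing: v_13(1651!) = 127 + 9 = 136.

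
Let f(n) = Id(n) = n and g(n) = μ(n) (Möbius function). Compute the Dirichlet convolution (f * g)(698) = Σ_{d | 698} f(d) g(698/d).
(Id * μ)(698) = 348

Divisors of 698: [1, 2, 349, 698]. For each d | 698:
  d = 1: Id(1) · μ(698/1) = 1 · 1 = 1
  d = 2: Id(2) · μ(698/2) = 2 · -1 = -2
  d = 349: Id(349) · μ(698/349) = 349 · -1 = -349
  d = 698: Id(698) · μ(698/698) = 698 · 1 = 698
Summing: (Id * μ)(698) = 1 + -2 + -349 + 698 = 348.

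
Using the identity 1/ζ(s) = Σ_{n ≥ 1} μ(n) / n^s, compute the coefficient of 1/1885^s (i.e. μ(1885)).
μ(1885) = -1

Factor n = 1885 = 5 · 13 · 29. μ(n) = 0 if any exponent ≥ 2 (not squarefree); otherwise μ(n) = (−1)^{ω(n)} where ω(n) is the number of distinct prime factors. Applying: μ(1885) = -1.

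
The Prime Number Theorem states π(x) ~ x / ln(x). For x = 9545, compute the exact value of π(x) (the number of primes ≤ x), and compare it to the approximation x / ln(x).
π(9545) = 1181;  x/ln(x) ≈ 1041.60;  relative error ≈ 11.80%.

Directly count primes up to 9545: π(9545) = 1181. The PNT approximation gives 9545/ln(9545) ≈ 9545/9.16377 ≈ 1041.60. Relative error (π(x) − x/ln(x)) / π(x) ≈ 11.80%; the approximation is known to undercount slightly (Li(x) is a better estimate).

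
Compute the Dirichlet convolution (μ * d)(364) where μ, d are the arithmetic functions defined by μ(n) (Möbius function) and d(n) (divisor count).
(μ * d)(364) = 1

Divisors of 364: [1, 2, 4, 7, 13, 14, 26, 28, 52, 91, 182, 364]. For each d | 364:
  d = 1: μ(1) · d(364/1) = 1 · 12 = 12
  d = 2: μ(2) · d(364/2) = -1 · 8 = -8
  d = 4: μ(4) · d(364/4) = 0 · 4 = 0
  d = 7: μ(7) · d(364/7) = -1 · 6 = -6
  d = 13: μ(13) · d(364/13) = -1 · 6 = -6
  d = 14: μ(14) · d(364/14) = 1 · 4 = 4
  d = 26: μ(26) · d(364/26) = 1 · 4 = 4
  d = 28: μ(28) · d(364/28) = 0 · 2 = 0
  d = 52: μ(52) · d(364/52) = 0 · 2 = 0
  d = 91: μ(91) · d(364/91) = 1 · 3 = 3
  d = 182: μ(182) · d(364/182) = -1 · 2 = -2
  d = 364: μ(364) · d(364/364) = 0 · 1 = 0
Summing: (μ * d)(364) = 12 + -8 + 0 + -6 + -6 + 4 + 4 + 0 + 0 + 3 + -2 + 0 = 1.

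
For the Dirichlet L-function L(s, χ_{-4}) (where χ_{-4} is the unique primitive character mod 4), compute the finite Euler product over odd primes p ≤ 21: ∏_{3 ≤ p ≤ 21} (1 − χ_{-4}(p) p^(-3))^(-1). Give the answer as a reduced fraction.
∏ = 2463517706231725/2542314678779904

The odd primes p ≤ 21 are [3, 5, 7, 11, 13, 17, 19]. For each, χ(p) = 1 if p ≡ 1 mod 4, χ(p) = −1 if p ≡ 3 mod 4. Taking (1 − χ(p)/p^3)^(-1) = p^3/(p^3 − χ(p)): (1 − (-1)/3^3)^(-1) · (1 − (1)/5^3)^(-1) · (1 − (-1)/7^3)^(-1) · (1 − (-1)/11^3)^(-1) · (1 − (1)/13^3)^(-1) · (1 − (1)/17^3)^(-1) · (1 − (-1)/19^3)^(-1) = 2463517706231725/2542314678779904.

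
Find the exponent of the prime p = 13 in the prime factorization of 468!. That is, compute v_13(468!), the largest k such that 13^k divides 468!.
v_13(468!) = 38

Legendre's formula: v_p(n!) = Σ_{k ≥ 1} ⌊n / p^k⌋. For p = 13, n = 468, the terms are:
  ⌊468/13^1⌋ = ⌊468/13⌋ = 36
  ⌊468/13^2⌋ = ⌊468/169⌋ = 2
(the next term ⌊468/13^3⌋ = 0, terminating the sum). Summing: v_13(468!) = 36 + 2 = 38.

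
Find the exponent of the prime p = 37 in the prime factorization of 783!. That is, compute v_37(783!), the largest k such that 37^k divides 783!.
v_37(783!) = 21

Legendre's formula: v_p(n!) = Σ_{k ≥ 1} ⌊n / p^k⌋. For p = 37, n = 783, the terms are:
  ⌊783/37^1⌋ = ⌊783/37⌋ = 21
(the next term ⌊783/37^2⌋ = 0, terminating the sum). Summing: v_37(783!) = 21 = 21.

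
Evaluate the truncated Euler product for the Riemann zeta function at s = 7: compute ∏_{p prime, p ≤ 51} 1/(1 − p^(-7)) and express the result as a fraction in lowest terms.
∏ = 23382886769632432571789841128782562016512130510871147719864543051070039135878767058418261603816212645625/23189273096315310437319062436725495011112024414316439805760324840606793884675752039664775666767203598336

The primes p ≤ 51 are [2, 3, 5, 7, 11, 13, 17, 19, 23, 29, 31, 37, 41, 43, 47]. For each prime, (1 − 1/p^7)^(-1) = p^7 / (p^7 − 1). The product is (1 − 1/2^7)^(-1), (1 − 1/3^7)^(-1), (1 − 1/5^7)^(-1), (1 − 1/7^7)^(-1), (1 − 1/11^7)^(-1), (1 − 1/13^7)^(-1), (1 − 1/17^7)^(-1), (1 − 1/19^7)^(-1), (1 − 1/23^7)^(-1), (1 − 1/29^7)^(-1), (1 − 1/31^7)^(-1), (1 − 1/37^7)^(-1), (1 − 1/41^7)^(-1), (1 − 1/43^7)^(-1), (1 − 1/47^7)^(-1) = ∏ p^7 / (p^7 − 1) = 23382886769632432571789841128782562016512130510871147719864543051070039135878767058418261603816212645625/23189273096315310437319062436725495011112024414316439805760324840606793884675752039664775666767203598336.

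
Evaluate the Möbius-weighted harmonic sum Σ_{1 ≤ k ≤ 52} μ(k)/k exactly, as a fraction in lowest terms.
Σ μ(k)/k = -184943596214571/204963260862830470

Values of μ(k) for 1 ≤ k ≤ 52: μ(1) = 1, μ(2) = -1, μ(3) = -1, μ(5) = -1, μ(6) = 1, μ(7) = -1, μ(10) = 1, μ(11) = -1, μ(13) = -1, μ(14) = 1, μ(15) = 1, μ(17) = -1, μ(19) = -1, μ(21) = 1, μ(22) = 1, μ(23) = -1, μ(26) = 1, μ(29) = -1, μ(30) = -1, μ(31) = -1, μ(33) = 1, μ(34) = 1, μ(35) = 1, μ(37) = -1, μ(38) = 1, μ(39) = 1, μ(41) = -1, μ(42) = -1, μ(43) = -1, μ(46) = 1, μ(47) = -1, μ(51) = 1, with μ = 0 on non-squarefree integers. Summing μ(k)/k for k where μ(k) ≠ 0 gives -184943596214571/204963260862830470 ≈ -0.0009. (PNT ⟺ this sum → 0 as n → ∞.)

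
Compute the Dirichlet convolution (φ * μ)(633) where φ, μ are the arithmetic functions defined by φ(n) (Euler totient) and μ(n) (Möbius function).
(φ * μ)(633) = 209

Divisors of 633: [1, 3, 211, 633]. For each d | 633:
  d = 1: φ(1) · μ(633/1) = 1 · 1 = 1
  d = 3: φ(3) · μ(633/3) = 2 · -1 = -2
  d = 211: φ(211) · μ(633/211) = 210 · -1 = -210
  d = 633: φ(633) · μ(633/633) = 420 · 1 = 420
Summing: (φ * μ)(633) = 1 + -2 + -210 + 420 = 209.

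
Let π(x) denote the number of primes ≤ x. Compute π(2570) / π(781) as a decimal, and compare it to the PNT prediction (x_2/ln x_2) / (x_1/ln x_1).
π(2570)/π(781) = 375/137 ≈ 2.7372;  PNT prediction ≈ 2.7915.

π(781) = 137 and π(2570) = 375, so π(2570)/π(781) ≈ 2.7372. The PNT-predicted ratio is (2570/ln(2570)) / (781/ln(781)) ≈ 2.7915. The two agree to within a few percent, as expected.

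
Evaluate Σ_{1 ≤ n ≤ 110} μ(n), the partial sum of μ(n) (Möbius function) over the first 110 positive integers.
Σ_{n ≤ 110} μ(n) = -5

Compute μ(n) for each 1 ≤ n ≤ 110: μ(1) = 1, μ(2) = -1, μ(3) = -1, μ(4) = 0, μ(5) = -1, μ(6) = 1, μ(7) = -1, μ(8) = 0, μ(9) = 0, μ(10) = 1, μ(11) = -1, μ(12) = 0, μ(13) = -1, μ(14) = 1, μ(15) = 1, μ(16) = 0, μ(17) = -1, μ(18) = 0, μ(19) = -1, μ(20) = 0, μ(21) = 1, μ(22) = 1, μ(23) = -1, μ(24) = 0, μ(25) = 0, μ(26) = 1, μ(27) = 0, μ(28) = 0, μ(29) = -1, μ(30) = -1, μ(31) = -1, μ(32) = 0, μ(33) = 1, μ(34) = 1, μ(35) = 1, μ(36) = 0, μ(37) = -1, μ(38) = 1, μ(39) = 1, μ(40) = 0, μ(41) = -1, μ(42) = -1, μ(43) = -1, μ(44) = 0, μ(45) = 0, μ(46) = 1, μ(47) = -1, μ(48) = 0, μ(49) = 0, μ(50) = 0, μ(51) = 1, μ(52) = 0, μ(53) = -1, μ(54) = 0, μ(55) = 1, μ(56) = 0, μ(57) = 1, μ(58) = 1, μ(59) = -1, μ(60) = 0, μ(61) = -1, μ(62) = 1, μ(63) = 0, μ(64) = 0, μ(65) = 1, μ(66) = -1, μ(67) = -1, μ(68) = 0, μ(69) = 1, μ(70) = -1, μ(71) = -1, μ(72) = 0, μ(73) = -1, μ(74) = 1, μ(75) = 0, μ(76) = 0, μ(77) = 1, μ(78) = -1, μ(79) = -1, μ(80) = 0, μ(81) = 0, μ(82) = 1, μ(83) = -1, μ(84) = 0, μ(85) = 1, μ(86) = 1, μ(87) = 1, μ(88) = 0, μ(89) = -1, μ(90) = 0, μ(91) = 1, μ(92) = 0, μ(93) = 1, μ(94) = 1, μ(95) = 1, μ(96) = 0, μ(97) = -1, μ(98) = 0, μ(99) = 0, μ(100) = 0, μ(101) = -1, μ(102) = -1, μ(103) = -1, μ(104) = 0, μ(105) = -1, μ(106) = 1, μ(107) = -1, μ(108) = 0, μ(109) = -1, μ(110) = -1. Summing all 110 values: -5. (Mertens function M(x) = Σ_{n ≤ x} μ(n); on average M(x) should be small (PNT ⟺ M(x) = o(x)).)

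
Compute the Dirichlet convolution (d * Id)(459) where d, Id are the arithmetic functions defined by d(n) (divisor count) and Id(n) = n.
(d * Id)(459) = 1102

Divisors of 459: [1, 3, 9, 17, 27, 51, 153, 459]. For each d | 459:
  d = 1: d(1) · Id(459/1) = 1 · 459 = 459
  d = 3: d(3) · Id(459/3) = 2 · 153 = 306
  d = 9: d(9) · Id(459/9) = 3 · 51 = 153
  d = 17: d(17) · Id(459/17) = 2 · 27 = 54
  d = 27: d(27) · Id(459/27) = 4 · 17 = 68
  d = 51: d(51) · Id(459/51) = 4 · 9 = 36
  d = 153: d(153) · Id(459/153) = 6 · 3 = 18
  d = 459: d(459) · Id(459/459) = 8 · 1 = 8
Summing: (d * Id)(459) = 459 + 306 + 153 + 54 + 68 + 36 + 18 + 8 = 1102.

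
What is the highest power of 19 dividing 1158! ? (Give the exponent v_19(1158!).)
v_19(1158!) = 63

Legendre's formula: v_p(n!) = Σ_{k ≥ 1} ⌊n / p^k⌋. For p = 19, n = 1158, the terms are:
  ⌊1158/19^1⌋ = ⌊1158/19⌋ = 60
  ⌊1158/19^2⌋ = ⌊1158/361⌋ = 3
(the next term ⌊1158/19^3⌋ = 0, terminating the sum). Summing: v_19(1158!) = 60 + 3 = 63.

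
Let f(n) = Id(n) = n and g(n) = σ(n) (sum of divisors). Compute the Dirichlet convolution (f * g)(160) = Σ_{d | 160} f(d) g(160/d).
(Id * σ)(160) = 3531

Divisors of 160: [1, 2, 4, 5, 8, 10, 16, 20, 32, 40, 80, 160]. For each d | 160:
  d = 1: Id(1) · σ(160/1) = 1 · 378 = 378
  d = 2: Id(2) · σ(160/2) = 2 · 186 = 372
  d = 4: Id(4) · σ(160/4) = 4 · 90 = 360
  d = 5: Id(5) · σ(160/5) = 5 · 63 = 315
  d = 8: Id(8) · σ(160/8) = 8 · 42 = 336
  d = 10: Id(10) · σ(160/10) = 10 · 31 = 310
  d = 16: Id(16) · σ(160/16) = 16 · 18 = 288
  d = 20: Id(20) · σ(160/20) = 20 · 15 = 300
  d = 32: Id(32) · σ(160/32) = 32 · 6 = 192
  d = 40: Id(40) · σ(160/40) = 40 · 7 = 280
  d = 80: Id(80) · σ(160/80) = 80 · 3 = 240
  d = 160: Id(160) · σ(160/160) = 160 · 1 = 160
Summing: (Id * σ)(160) = 378 + 372 + 360 + 315 + 336 + 310 + 288 + 300 + 192 + 280 + 240 + 160 = 3531.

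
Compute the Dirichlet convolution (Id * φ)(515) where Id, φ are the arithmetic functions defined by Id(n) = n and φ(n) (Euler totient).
(Id * φ)(515) = 1845

Divisors of 515: [1, 5, 103, 515]. For each d | 515:
  d = 1: Id(1) · φ(515/1) = 1 · 408 = 408
  d = 5: Id(5) · φ(515/5) = 5 · 102 = 510
  d = 103: Id(103) · φ(515/103) = 103 · 4 = 412
  d = 515: Id(515) · φ(515/515) = 515 · 1 = 515
Summing: (Id * φ)(515) = 408 + 510 + 412 + 515 = 1845.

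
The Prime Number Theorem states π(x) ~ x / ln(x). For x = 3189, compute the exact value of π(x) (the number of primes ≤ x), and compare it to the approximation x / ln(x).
π(3189) = 451;  x/ln(x) ≈ 395.29;  relative error ≈ 12.35%.

Directly count primes up to 3189: π(3189) = 451. The PNT approximation gives 3189/ln(3189) ≈ 3189/8.06746 ≈ 395.29. Relative error (π(x) − x/ln(x)) / π(x) ≈ 12.35%; the approximation is known to undercount slightly (Li(x) is a better estimate).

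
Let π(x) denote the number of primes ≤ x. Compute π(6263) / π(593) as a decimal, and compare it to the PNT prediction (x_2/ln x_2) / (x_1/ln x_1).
π(6263)/π(593) = 814/108 ≈ 7.5370;  PNT prediction ≈ 7.7138.

π(593) = 108 and π(6263) = 814, so π(6263)/π(593) ≈ 7.5370. The PNT-predicted ratio is (6263/ln(6263)) / (593/ln(593)) ≈ 7.7138. The two agree to within a few percent, as expected.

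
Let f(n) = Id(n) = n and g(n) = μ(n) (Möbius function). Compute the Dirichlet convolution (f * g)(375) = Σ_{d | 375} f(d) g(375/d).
(Id * μ)(375) = 200

Divisors of 375: [1, 3, 5, 15, 25, 75, 125, 375]. For each d | 375:
  d = 1: Id(1) · μ(375/1) = 1 · 0 = 0
  d = 3: Id(3) · μ(375/3) = 3 · 0 = 0
  d = 5: Id(5) · μ(375/5) = 5 · 0 = 0
  d = 15: Id(15) · μ(375/15) = 15 · 0 = 0
  d = 25: Id(25) · μ(375/25) = 25 · 1 = 25
  d = 75: Id(75) · μ(375/75) = 75 · -1 = -75
  d = 125: Id(125) · μ(375/125) = 125 · -1 = -125
  d = 375: Id(375) · μ(375/375) = 375 · 1 = 375
Summing: (Id * μ)(375) = 0 + 0 + 0 + 0 + 25 + -75 + -125 + 375 = 200.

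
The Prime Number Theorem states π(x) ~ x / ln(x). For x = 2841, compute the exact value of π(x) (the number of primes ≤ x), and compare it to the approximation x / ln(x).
π(2841) = 412;  x/ln(x) ≈ 357.27;  relative error ≈ 13.28%.

Directly count primes up to 2841: π(2841) = 412. The PNT approximation gives 2841/ln(2841) ≈ 2841/7.95191 ≈ 357.27. Relative error (π(x) − x/ln(x)) / π(x) ≈ 13.28%; the approximation is known to undercount slightly (Li(x) is a better estimate).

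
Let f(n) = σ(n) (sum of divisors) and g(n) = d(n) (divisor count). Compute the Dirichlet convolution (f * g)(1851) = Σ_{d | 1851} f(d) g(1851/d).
(σ * d)(1851) = 3720

Divisors of 1851: [1, 3, 617, 1851]. For each d | 1851:
  d = 1: σ(1) · d(1851/1) = 1 · 4 = 4
  d = 3: σ(3) · d(1851/3) = 4 · 2 = 8
  d = 617: σ(617) · d(1851/617) = 618 · 2 = 1236
  d = 1851: σ(1851) · d(1851/1851) = 2472 · 1 = 2472
Summing: (σ * d)(1851) = 4 + 8 + 1236 + 2472 = 3720.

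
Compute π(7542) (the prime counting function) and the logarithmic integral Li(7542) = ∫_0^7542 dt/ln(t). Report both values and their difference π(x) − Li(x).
π(7542) = 956;  Li(7542) ≈ 975.29;  π(x) − Li(x) ≈ -19.29.

Direct count of primes ≤ 7542 gives π(7542) = 956. Numerical evaluation of the logarithmic integral gives Li(7542) ≈ 975.29. The difference π(x) − Li(x) ≈ -19.29 is typically negative for small/moderate x (Li(x) overestimates), though Littlewood's theorem shows this sign changes infinitely often.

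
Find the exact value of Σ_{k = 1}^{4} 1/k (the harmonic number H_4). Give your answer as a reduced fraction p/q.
H_4 = 25/12

Direct summation: H_4 = 1 + 1/2 + ... + 1/4. The least common denominator is lcm(1, ..., 4) = 12; over this denominator the numerator is 12 + 6 + 4 + 3 = 25, so H_4 = 25/12 (already in lowest terms) ≈ 2.08333. (The PNT-adjacent estimate ln(4) + γ ≈ 1.96351 matches within O(1/n).)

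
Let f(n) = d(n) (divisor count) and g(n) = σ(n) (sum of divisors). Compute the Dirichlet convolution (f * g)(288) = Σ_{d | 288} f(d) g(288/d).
(d * σ)(288) = 5256

Divisors of 288: [1, 2, 3, 4, 6, 8, 9, 12, 16, 18, 24, 32, 36, 48, 72, 96, 144, 288]. For each d | 288:
  d = 1: d(1) · σ(288/1) = 1 · 819 = 819
  d = 2: d(2) · σ(288/2) = 2 · 403 = 806
  d = 3: d(3) · σ(288/3) = 2 · 252 = 504
  d = 4: d(4) · σ(288/4) = 3 · 195 = 585
  d = 6: d(6) · σ(288/6) = 4 · 124 = 496
  d = 8: d(8) · σ(288/8) = 4 · 91 = 364
  d = 9: d(9) · σ(288/9) = 3 · 63 = 189
  d = 12: d(12) · σ(288/12) = 6 · 60 = 360
  d = 16: d(16) · σ(288/16) = 5 · 39 = 195
  d = 18: d(18) · σ(288/18) = 6 · 31 = 186
  d = 24: d(24) · σ(288/24) = 8 · 28 = 224
  d = 32: d(32) · σ(288/32) = 6 · 13 = 78
  d = 36: d(36) · σ(288/36) = 9 · 15 = 135
  d = 48: d(48) · σ(288/48) = 10 · 12 = 120
  d = 72: d(72) · σ(288/72) = 12 · 7 = 84
  d = 96: d(96) · σ(288/96) = 12 · 4 = 48
  d = 144: d(144) · σ(288/144) = 15 · 3 = 45
  d = 288: d(288) · σ(288/288) = 18 · 1 = 18
Summing: (d * σ)(288) = 819 + 806 + 504 + 585 + 496 + 364 + 189 + 360 + 195 + 186 + 224 + 78 + 135 + 120 + 84 + 48 + 45 + 18 = 5256.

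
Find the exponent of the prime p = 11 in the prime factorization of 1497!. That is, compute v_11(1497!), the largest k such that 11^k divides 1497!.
v_11(1497!) = 149

Legendre's formula: v_p(n!) = Σ_{k ≥ 1} ⌊n / p^k⌋. For p = 11, n = 1497, the terms are:
  ⌊1497/11^1⌋ = ⌊1497/11⌋ = 136
  ⌊1497/11^2⌋ = ⌊1497/121⌋ = 12
  ⌊1497/11^3⌋ = ⌊1497/1331⌋ = 1
(the next term ⌊1497/11^4⌋ = 0, terminating the sum). Summing: v_11(1497!) = 136 + 12 + 1 = 149.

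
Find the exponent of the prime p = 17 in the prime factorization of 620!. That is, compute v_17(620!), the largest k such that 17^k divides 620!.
v_17(620!) = 38

Legendre's formula: v_p(n!) = Σ_{k ≥ 1} ⌊n / p^k⌋. For p = 17, n = 620, the terms are:
  ⌊620/17^1⌋ = ⌊620/17⌋ = 36
  ⌊620/17^2⌋ = ⌊620/289⌋ = 2
(the next term ⌊620/17^3⌋ = 0, terminating the sum). Summing: v_17(620!) = 36 + 2 = 38.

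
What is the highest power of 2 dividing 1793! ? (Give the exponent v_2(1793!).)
v_2(1793!) = 1789

Legendre's formula: v_p(n!) = Σ_{k ≥ 1} ⌊n / p^k⌋. For p = 2, n = 1793, the terms are:
  ⌊1793/2^1⌋ = ⌊1793/2⌋ = 896
  ⌊1793/2^2⌋ = ⌊1793/4⌋ = 448
  ⌊1793/2^3⌋ = ⌊1793/8⌋ = 224
  ⌊1793/2^4⌋ = ⌊1793/16⌋ = 112
  ⌊1793/2^5⌋ = ⌊1793/32⌋ = 56
  ⌊1793/2^6⌋ = ⌊1793/64⌋ = 28
  ⌊1793/2^7⌋ = ⌊1793/128⌋ = 14
  ⌊1793/2^8⌋ = ⌊1793/256⌋ = 7
  ⌊1793/2^9⌋ = ⌊1793/512⌋ = 3
  ⌊1793/2^10⌋ = ⌊1793/1024⌋ = 1
(the next term ⌊1793/2^11⌋ = 0, terminating the sum). Summing: v_2(1793!) = 896 + 448 + 224 + 112 + 56 + 28 + 14 + 7 + 3 + 1 = 1789.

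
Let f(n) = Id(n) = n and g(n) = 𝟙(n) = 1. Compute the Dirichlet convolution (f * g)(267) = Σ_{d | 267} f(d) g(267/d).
(Id * 𝟙)(267) = 360

Divisors of 267: [1, 3, 89, 267]. For each d | 267:
  d = 1: Id(1) · 𝟙(267/1) = 1 · 1 = 1
  d = 3: Id(3) · 𝟙(267/3) = 3 · 1 = 3
  d = 89: Id(89) · 𝟙(267/89) = 89 · 1 = 89
  d = 267: Id(267) · 𝟙(267/267) = 267 · 1 = 267
Summing: (Id * 𝟙)(267) = 1 + 3 + 89 + 267 = 360.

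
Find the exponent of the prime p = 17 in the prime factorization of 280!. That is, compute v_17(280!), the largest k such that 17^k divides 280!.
v_17(280!) = 16

Legendre's formula: v_p(n!) = Σ_{k ≥ 1} ⌊n / p^k⌋. For p = 17, n = 280, the terms are:
  ⌊280/17^1⌋ = ⌊280/17⌋ = 16
(the next term ⌊280/17^2⌋ = 0, terminating the sum). Summing: v_17(280!) = 16 = 16.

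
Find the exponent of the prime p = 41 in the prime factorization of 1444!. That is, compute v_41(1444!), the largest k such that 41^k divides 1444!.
v_41(1444!) = 35

Legendre's formula: v_p(n!) = Σ_{k ≥ 1} ⌊n / p^k⌋. For p = 41, n = 1444, the terms are:
  ⌊1444/41^1⌋ = ⌊1444/41⌋ = 35
(the next term ⌊1444/41^2⌋ = 0, terminating the sum). Summing: v_41(1444!) = 35 = 35.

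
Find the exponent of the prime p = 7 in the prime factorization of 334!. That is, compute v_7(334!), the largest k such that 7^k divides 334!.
v_7(334!) = 53

Legendre's formula: v_p(n!) = Σ_{k ≥ 1} ⌊n / p^k⌋. For p = 7, n = 334, the terms are:
  ⌊334/7^1⌋ = ⌊334/7⌋ = 47
  ⌊334/7^2⌋ = ⌊334/49⌋ = 6
(the next term ⌊334/7^3⌋ = 0, terminating the sum). Summing: v_7(334!) = 47 + 6 = 53.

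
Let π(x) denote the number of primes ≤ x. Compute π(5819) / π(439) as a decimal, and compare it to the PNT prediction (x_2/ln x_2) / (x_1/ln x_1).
π(5819)/π(439) = 763/85 ≈ 8.9765;  PNT prediction ≈ 9.3035.

π(439) = 85 and π(5819) = 763, so π(5819)/π(439) ≈ 8.9765. The PNT-predicted ratio is (5819/ln(5819)) / (439/ln(439)) ≈ 9.3035. The two agree to within a few percent, as expected.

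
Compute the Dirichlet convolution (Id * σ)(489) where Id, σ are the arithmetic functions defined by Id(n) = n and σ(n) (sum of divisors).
(Id * σ)(489) = 2289

Divisors of 489: [1, 3, 163, 489]. For each d | 489:
  d = 1: Id(1) · σ(489/1) = 1 · 656 = 656
  d = 3: Id(3) · σ(489/3) = 3 · 164 = 492
  d = 163: Id(163) · σ(489/163) = 163 · 4 = 652
  d = 489: Id(489) · σ(489/489) = 489 · 1 = 489
Summing: (Id * σ)(489) = 656 + 492 + 652 + 489 = 2289.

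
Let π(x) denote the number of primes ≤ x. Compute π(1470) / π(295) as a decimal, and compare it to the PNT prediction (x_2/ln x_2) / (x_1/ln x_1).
π(1470)/π(295) = 232/62 ≈ 3.7419;  PNT prediction ≈ 3.8857.

π(295) = 62 and π(1470) = 232, so π(1470)/π(295) ≈ 3.7419. The PNT-predicted ratio is (1470/ln(1470)) / (295/ln(295)) ≈ 3.8857. The two agree to within a few percent, as expected.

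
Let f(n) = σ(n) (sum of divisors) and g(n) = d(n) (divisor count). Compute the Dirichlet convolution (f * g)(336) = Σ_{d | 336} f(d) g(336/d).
(σ * d)(336) = 5940

Divisors of 336: [1, 2, 3, 4, 6, 7, 8, 12, 14, 16, 21, 24, 28, 42, 48, 56, 84, 112, 168, 336]. For each d | 336:
  d = 1: σ(1) · d(336/1) = 1 · 20 = 20
  d = 2: σ(2) · d(336/2) = 3 · 16 = 48
  d = 3: σ(3) · d(336/3) = 4 · 10 = 40
  d = 4: σ(4) · d(336/4) = 7 · 12 = 84
  d = 6: σ(6) · d(336/6) = 12 · 8 = 96
  d = 7: σ(7) · d(336/7) = 8 · 10 = 80
  d = 8: σ(8) · d(336/8) = 15 · 8 = 120
  d = 12: σ(12) · d(336/12) = 28 · 6 = 168
  d = 14: σ(14) · d(336/14) = 24 · 8 = 192
  d = 16: σ(16) · d(336/16) = 31 · 4 = 124
  d = 21: σ(21) · d(336/21) = 32 · 5 = 160
  d = 24: σ(24) · d(336/24) = 60 · 4 = 240
  d = 28: σ(28) · d(336/28) = 56 · 6 = 336
  d = 42: σ(42) · d(336/42) = 96 · 4 = 384
  d = 48: σ(48) · d(336/48) = 124 · 2 = 248
  d = 56: σ(56) · d(336/56) = 120 · 4 = 480
  d = 84: σ(84) · d(336/84) = 224 · 3 = 672
  d = 112: σ(112) · d(336/112) = 248 · 2 = 496
  d = 168: σ(168) · d(336/168) = 480 · 2 = 960
  d = 336: σ(336) · d(336/336) = 992 · 1 = 992
Summing: (σ * d)(336) = 20 + 48 + 40 + 84 + 96 + 80 + 120 + 168 + 192 + 124 + 160 + 240 + 336 + 384 + 248 + 480 + 672 + 496 + 960 + 992 = 5940.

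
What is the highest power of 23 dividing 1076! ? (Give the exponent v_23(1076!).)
v_23(1076!) = 48

Legendre's formula: v_p(n!) = Σ_{k ≥ 1} ⌊n / p^k⌋. For p = 23, n = 1076, the terms are:
  ⌊1076/23^1⌋ = ⌊1076/23⌋ = 46
  ⌊1076/23^2⌋ = ⌊1076/529⌋ = 2
(the next term ⌊1076/23^3⌋ = 0, terminating the sum). Summing: v_23(1076!) = 46 + 2 = 48.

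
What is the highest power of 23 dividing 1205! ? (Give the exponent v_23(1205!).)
v_23(1205!) = 54

Legendre's formula: v_p(n!) = Σ_{k ≥ 1} ⌊n / p^k⌋. For p = 23, n = 1205, the terms are:
  ⌊1205/23^1⌋ = ⌊1205/23⌋ = 52
  ⌊1205/23^2⌋ = ⌊1205/529⌋ = 2
(the next term ⌊1205/23^3⌋ = 0, terminating the sum). Summing: v_23(1205!) = 52 + 2 = 54.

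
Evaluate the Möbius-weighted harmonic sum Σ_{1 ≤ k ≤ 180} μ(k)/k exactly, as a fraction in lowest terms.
Σ μ(k)/k = -144087981517635476714028475868546320125145063113926500300851703048561/29819592777931214269172453467810429868925511217482600306406141434158090

Values of μ(k) for 1 ≤ k ≤ 180: μ(1) = 1, μ(2) = -1, μ(3) = -1, μ(5) = -1, μ(6) = 1, μ(7) = -1, μ(10) = 1, μ(11) = -1, μ(13) = -1, μ(14) = 1, μ(15) = 1, μ(17) = -1, μ(19) = -1, μ(21) = 1, μ(22) = 1, μ(23) = -1, μ(26) = 1, μ(29) = -1, μ(30) = -1, μ(31) = -1, μ(33) = 1, μ(34) = 1, μ(35) = 1, μ(37) = -1, μ(38) = 1, μ(39) = 1, μ(41) = -1, μ(42) = -1, μ(43) = -1, μ(46) = 1, μ(47) = -1, μ(51) = 1, μ(53) = -1, μ(55) = 1, μ(57) = 1, μ(58) = 1, μ(59) = -1, μ(61) = -1, μ(62) = 1, μ(65) = 1, μ(66) = -1, μ(67) = -1, μ(69) = 1, μ(70) = -1, μ(71) = -1, μ(73) = -1, μ(74) = 1, μ(77) = 1, μ(78) = -1, μ(79) = -1, μ(82) = 1, μ(83) = -1, μ(85) = 1, μ(86) = 1, μ(87) = 1, μ(89) = -1, μ(91) = 1, μ(93) = 1, μ(94) = 1, μ(95) = 1, μ(97) = -1, μ(101) = -1, μ(102) = -1, μ(103) = -1, μ(105) = -1, μ(106) = 1, μ(107) = -1, μ(109) = -1, μ(110) = -1, μ(111) = 1, μ(113) = -1, μ(114) = -1, μ(115) = 1, μ(118) = 1, μ(119) = 1, μ(122) = 1, μ(123) = 1, μ(127) = -1, μ(129) = 1, μ(130) = -1, μ(131) = -1, μ(133) = 1, μ(134) = 1, μ(137) = -1, μ(138) = -1, μ(139) = -1, μ(141) = 1, μ(142) = 1, μ(143) = 1, μ(145) = 1, μ(146) = 1, μ(149) = -1, μ(151) = -1, μ(154) = -1, μ(155) = 1, μ(157) = -1, μ(158) = 1, μ(159) = 1, μ(161) = 1, μ(163) = -1, μ(165) = -1, μ(166) = 1, μ(167) = -1, μ(170) = -1, μ(173) = -1, μ(174) = -1, μ(177) = 1, μ(178) = 1, μ(179) = -1, with μ = 0 on non-squarefree integers. Summing μ(k)/k for k where μ(k) ≠ 0 gives -144087981517635476714028475868546320125145063113926500300851703048561/29819592777931214269172453467810429868925511217482600306406141434158090 ≈ -0.0048. (PNT ⟺ this sum → 0 as n → ∞.)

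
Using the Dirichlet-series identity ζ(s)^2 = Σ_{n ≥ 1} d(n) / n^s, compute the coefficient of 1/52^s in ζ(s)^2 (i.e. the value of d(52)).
d(52) = 6

ζ(s)^2 = (Σ 1/m^s)(Σ 1/k^s). The coefficient of 1/n^s in the product is the number of ordered pairs (m, k) with mk = n, which equals d(n). For n = 52, divisors are [1, 2, 4, 13, 26, 52], so d(52) = 6.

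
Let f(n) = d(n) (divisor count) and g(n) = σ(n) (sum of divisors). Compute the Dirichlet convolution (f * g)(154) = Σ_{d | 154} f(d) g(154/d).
(d * σ)(154) = 700

Divisors of 154: [1, 2, 7, 11, 14, 22, 77, 154]. For each d | 154:
  d = 1: d(1) · σ(154/1) = 1 · 288 = 288
  d = 2: d(2) · σ(154/2) = 2 · 96 = 192
  d = 7: d(7) · σ(154/7) = 2 · 36 = 72
  d = 11: d(11) · σ(154/11) = 2 · 24 = 48
  d = 14: d(14) · σ(154/14) = 4 · 12 = 48
  d = 22: d(22) · σ(154/22) = 4 · 8 = 32
  d = 77: d(77) · σ(154/77) = 4 · 3 = 12
  d = 154: d(154) · σ(154/154) = 8 · 1 = 8
Summing: (d * σ)(154) = 288 + 192 + 72 + 48 + 48 + 32 + 12 + 8 = 700.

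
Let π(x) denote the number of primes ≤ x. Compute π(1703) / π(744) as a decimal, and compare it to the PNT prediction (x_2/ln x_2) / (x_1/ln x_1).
π(1703)/π(744) = 266/132 ≈ 2.0152;  PNT prediction ≈ 2.0342.

π(744) = 132 and π(1703) = 266, so π(1703)/π(744) ≈ 2.0152. The PNT-predicted ratio is (1703/ln(1703)) / (744/ln(744)) ≈ 2.0342. The two agree to within a few percent, as expected.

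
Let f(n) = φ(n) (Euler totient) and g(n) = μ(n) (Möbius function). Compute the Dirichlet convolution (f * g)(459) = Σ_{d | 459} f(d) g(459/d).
(φ * μ)(459) = 180

Divisors of 459: [1, 3, 9, 17, 27, 51, 153, 459]. For each d | 459:
  d = 1: φ(1) · μ(459/1) = 1 · 0 = 0
  d = 3: φ(3) · μ(459/3) = 2 · 0 = 0
  d = 9: φ(9) · μ(459/9) = 6 · 1 = 6
  d = 17: φ(17) · μ(459/17) = 16 · 0 = 0
  d = 27: φ(27) · μ(459/27) = 18 · -1 = -18
  d = 51: φ(51) · μ(459/51) = 32 · 0 = 0
  d = 153: φ(153) · μ(459/153) = 96 · -1 = -96
  d = 459: φ(459) · μ(459/459) = 288 · 1 = 288
Summing: (φ * μ)(459) = 0 + 0 + 6 + 0 + -18 + 0 + -96 + 288 = 180.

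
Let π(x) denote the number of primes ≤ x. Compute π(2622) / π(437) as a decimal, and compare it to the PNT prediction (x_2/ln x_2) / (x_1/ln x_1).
π(2622)/π(437) = 381/84 ≈ 4.5357;  PNT prediction ≈ 4.6343.

π(437) = 84 and π(2622) = 381, so π(2622)/π(437) ≈ 4.5357. The PNT-predicted ratio is (2622/ln(2622)) / (437/ln(437)) ≈ 4.6343. The two agree to within a few percent, as expected.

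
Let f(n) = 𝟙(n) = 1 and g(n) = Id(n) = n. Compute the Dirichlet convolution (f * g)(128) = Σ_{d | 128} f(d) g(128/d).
(𝟙 * Id)(128) = 255

Divisors of 128: [1, 2, 4, 8, 16, 32, 64, 128]. For each d | 128:
  d = 1: 𝟙(1) · Id(128/1) = 1 · 128 = 128
  d = 2: 𝟙(2) · Id(128/2) = 1 · 64 = 64
  d = 4: 𝟙(4) · Id(128/4) = 1 · 32 = 32
  d = 8: 𝟙(8) · Id(128/8) = 1 · 16 = 16
  d = 16: 𝟙(16) · Id(128/16) = 1 · 8 = 8
  d = 32: 𝟙(32) · Id(128/32) = 1 · 4 = 4
  d = 64: 𝟙(64) · Id(128/64) = 1 · 2 = 2
  d = 128: 𝟙(128) · Id(128/128) = 1 · 1 = 1
Summing: (𝟙 * Id)(128) = 128 + 64 + 32 + 16 + 8 + 4 + 2 + 1 = 255.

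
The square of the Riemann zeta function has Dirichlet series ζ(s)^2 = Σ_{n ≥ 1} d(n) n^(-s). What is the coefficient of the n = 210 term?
d(210) = 16

ζ(s)^2 = (Σ 1/m^s)(Σ 1/k^s). The coefficient of 1/n^s in the product is the number of ordered pairs (m, k) with mk = n, which equals d(n). For n = 210, divisors are [1, 2, 3, 5, 6, 7, 10, 14, 15, 21, 30, 35, 42, 70, 105, 210], so d(210) = 16.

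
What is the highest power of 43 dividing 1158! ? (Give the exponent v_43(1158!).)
v_43(1158!) = 26

Legendre's formula: v_p(n!) = Σ_{k ≥ 1} ⌊n / p^k⌋. For p = 43, n = 1158, the terms are:
  ⌊1158/43^1⌋ = ⌊1158/43⌋ = 26
(the next term ⌊1158/43^2⌋ = 0, terminating the sum). Summing: v_43(1158!) = 26 = 26.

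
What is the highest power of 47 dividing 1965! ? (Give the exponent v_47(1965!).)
v_47(1965!) = 41

Legendre's formula: v_p(n!) = Σ_{k ≥ 1} ⌊n / p^k⌋. For p = 47, n = 1965, the terms are:
  ⌊1965/47^1⌋ = ⌊1965/47⌋ = 41
(the next term ⌊1965/47^2⌋ = 0, terminating the sum). Summing: v_47(1965!) = 41 = 41.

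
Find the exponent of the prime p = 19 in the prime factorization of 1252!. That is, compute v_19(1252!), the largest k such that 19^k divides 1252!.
v_19(1252!) = 68

Legendre's formula: v_p(n!) = Σ_{k ≥ 1} ⌊n / p^k⌋. For p = 19, n = 1252, the terms are:
  ⌊1252/19^1⌋ = ⌊1252/19⌋ = 65
  ⌊1252/19^2⌋ = ⌊1252/361⌋ = 3
(the next term ⌊1252/19^3⌋ = 0, terminating the sum). Summing: v_19(1252!) = 65 + 3 = 68.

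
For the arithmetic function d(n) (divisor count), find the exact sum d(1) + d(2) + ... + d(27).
Σ_{n ≤ 27} d(n) = 95

Compute d(n) for each 1 ≤ n ≤ 27: d(1) = 1, d(2) = 2, d(3) = 2, d(4) = 3, d(5) = 2, d(6) = 4, d(7) = 2, d(8) = 4, d(9) = 3, d(10) = 4, d(11) = 2, d(12) = 6, d(13) = 2, d(14) = 4, d(15) = 4, d(16) = 5, d(17) = 2, d(18) = 6, d(19) = 2, d(20) = 6, d(21) = 4, d(22) = 4, d(23) = 2, d(24) = 8, d(25) = 3, d(26) = 4, d(27) = 4. Summing all 27 values: 95. (Dirichlet's divisor formula: Σ_{n ≤ x} d(n) = x ln(x) + (2γ − 1) x + O(√x). For x = 27, the asymptotic estimate is ≈ 93.16.)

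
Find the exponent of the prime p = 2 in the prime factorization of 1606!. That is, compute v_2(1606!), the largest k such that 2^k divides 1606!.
v_2(1606!) = 1601

Legendre's formula: v_p(n!) = Σ_{k ≥ 1} ⌊n / p^k⌋. For p = 2, n = 1606, the terms are:
  ⌊1606/2^1⌋ = ⌊1606/2⌋ = 803
  ⌊1606/2^2⌋ = ⌊1606/4⌋ = 401
  ⌊1606/2^3⌋ = ⌊1606/8⌋ = 200
  ⌊1606/2^4⌋ = ⌊1606/16⌋ = 100
  ⌊1606/2^5⌋ = ⌊1606/32⌋ = 50
  ⌊1606/2^6⌋ = ⌊1606/64⌋ = 25
  ⌊1606/2^7⌋ = ⌊1606/128⌋ = 12
  ⌊1606/2^8⌋ = ⌊1606/256⌋ = 6
  ⌊1606/2^9⌋ = ⌊1606/512⌋ = 3
  ⌊1606/2^10⌋ = ⌊1606/1024⌋ = 1
(the next term ⌊1606/2^11⌋ = 0, terminating the sum). Summing: v_2(1606!) = 803 + 401 + 200 + 100 + 50 + 25 + 12 + 6 + 3 + 1 = 1601.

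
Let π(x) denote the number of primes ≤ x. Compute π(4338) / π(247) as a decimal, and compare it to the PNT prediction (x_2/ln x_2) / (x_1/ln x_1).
π(4338)/π(247) = 592/53 ≈ 11.1698;  PNT prediction ≈ 11.5532.

π(247) = 53 and π(4338) = 592, so π(4338)/π(247) ≈ 11.1698. The PNT-predicted ratio is (4338/ln(4338)) / (247/ln(247)) ≈ 11.5532. The two agree to within a few percent, as expected.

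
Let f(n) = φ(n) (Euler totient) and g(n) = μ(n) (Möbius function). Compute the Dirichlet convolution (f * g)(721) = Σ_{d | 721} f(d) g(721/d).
(φ * μ)(721) = 505

Divisors of 721: [1, 7, 103, 721]. For each d | 721:
  d = 1: φ(1) · μ(721/1) = 1 · 1 = 1
  d = 7: φ(7) · μ(721/7) = 6 · -1 = -6
  d = 103: φ(103) · μ(721/103) = 102 · -1 = -102
  d = 721: φ(721) · μ(721/721) = 612 · 1 = 612
Summing: (φ * μ)(721) = 1 + -6 + -102 + 612 = 505.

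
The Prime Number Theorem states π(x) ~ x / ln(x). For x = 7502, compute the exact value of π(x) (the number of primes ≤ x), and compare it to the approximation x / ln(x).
π(7502) = 950;  x/ln(x) ≈ 840.76;  relative error ≈ 11.50%.

Directly count primes up to 7502: π(7502) = 950. The PNT approximation gives 7502/ln(7502) ≈ 7502/8.92292 ≈ 840.76. Relative error (π(x) − x/ln(x)) / π(x) ≈ 11.50%; the approximation is known to undercount slightly (Li(x) is a better estimate).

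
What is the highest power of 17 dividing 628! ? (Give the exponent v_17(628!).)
v_17(628!) = 38

Legendre's formula: v_p(n!) = Σ_{k ≥ 1} ⌊n / p^k⌋. For p = 17, n = 628, the terms are:
  ⌊628/17^1⌋ = ⌊628/17⌋ = 36
  ⌊628/17^2⌋ = ⌊628/289⌋ = 2
(the next term ⌊628/17^3⌋ = 0, terminating the sum). Summing: v_17(628!) = 36 + 2 = 38.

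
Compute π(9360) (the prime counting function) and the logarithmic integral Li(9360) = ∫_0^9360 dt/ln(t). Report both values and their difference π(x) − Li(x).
π(9360) = 1158;  Li(9360) ≈ 1176.40;  π(x) − Li(x) ≈ -18.40.

Direct count of primes ≤ 9360 gives π(9360) = 1158. Numerical evaluation of the logarithmic integral gives Li(9360) ≈ 1176.40. The difference π(x) − Li(x) ≈ -18.40 is typically negative for small/moderate x (Li(x) overestimates), though Littlewood's theorem shows this sign changes infinitely often.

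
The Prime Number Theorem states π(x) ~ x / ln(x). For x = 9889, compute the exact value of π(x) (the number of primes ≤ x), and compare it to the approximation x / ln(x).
π(9889) = 1220;  x/ln(x) ≈ 1074.99;  relative error ≈ 11.89%.

Directly count primes up to 9889: π(9889) = 1220. The PNT approximation gives 9889/ln(9889) ≈ 9889/9.19918 ≈ 1074.99. Relative error (π(x) − x/ln(x)) / π(x) ≈ 11.89%; the approximation is known to undercount slightly (Li(x) is a better estimate).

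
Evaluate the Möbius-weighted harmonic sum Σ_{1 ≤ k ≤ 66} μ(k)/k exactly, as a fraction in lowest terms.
Σ μ(k)/k = 316998129951549613081/19548063559901161830545

Values of μ(k) for 1 ≤ k ≤ 66: μ(1) = 1, μ(2) = -1, μ(3) = -1, μ(5) = -1, μ(6) = 1, μ(7) = -1, μ(10) = 1, μ(11) = -1, μ(13) = -1, μ(14) = 1, μ(15) = 1, μ(17) = -1, μ(19) = -1, μ(21) = 1, μ(22) = 1, μ(23) = -1, μ(26) = 1, μ(29) = -1, μ(30) = -1, μ(31) = -1, μ(33) = 1, μ(34) = 1, μ(35) = 1, μ(37) = -1, μ(38) = 1, μ(39) = 1, μ(41) = -1, μ(42) = -1, μ(43) = -1, μ(46) = 1, μ(47) = -1, μ(51) = 1, μ(53) = -1, μ(55) = 1, μ(57) = 1, μ(58) = 1, μ(59) = -1, μ(61) = -1, μ(62) = 1, μ(65) = 1, μ(66) = -1, with μ = 0 on non-squarefree integers. Summing μ(k)/k for k where μ(k) ≠ 0 gives 316998129951549613081/19548063559901161830545 ≈ 0.0162. (PNT ⟺ this sum → 0 as n → ∞.)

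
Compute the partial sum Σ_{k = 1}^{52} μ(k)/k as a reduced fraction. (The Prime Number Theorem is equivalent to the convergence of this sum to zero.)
Σ μ(k)/k = -184943596214571/204963260862830470

Values of μ(k) for 1 ≤ k ≤ 52: μ(1) = 1, μ(2) = -1, μ(3) = -1, μ(5) = -1, μ(6) = 1, μ(7) = -1, μ(10) = 1, μ(11) = -1, μ(13) = -1, μ(14) = 1, μ(15) = 1, μ(17) = -1, μ(19) = -1, μ(21) = 1, μ(22) = 1, μ(23) = -1, μ(26) = 1, μ(29) = -1, μ(30) = -1, μ(31) = -1, μ(33) = 1, μ(34) = 1, μ(35) = 1, μ(37) = -1, μ(38) = 1, μ(39) = 1, μ(41) = -1, μ(42) = -1, μ(43) = -1, μ(46) = 1, μ(47) = -1, μ(51) = 1, with μ = 0 on non-squarefree integers. Summing μ(k)/k for k where μ(k) ≠ 0 gives -184943596214571/204963260862830470 ≈ -0.0009. (PNT ⟺ this sum → 0 as n → ∞.)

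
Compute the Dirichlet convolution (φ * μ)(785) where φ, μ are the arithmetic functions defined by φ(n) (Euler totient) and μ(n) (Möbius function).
(φ * μ)(785) = 465

Divisors of 785: [1, 5, 157, 785]. For each d | 785:
  d = 1: φ(1) · μ(785/1) = 1 · 1 = 1
  d = 5: φ(5) · μ(785/5) = 4 · -1 = -4
  d = 157: φ(157) · μ(785/157) = 156 · -1 = -156
  d = 785: φ(785) · μ(785/785) = 624 · 1 = 624
Summing: (φ * μ)(785) = 1 + -4 + -156 + 624 = 465.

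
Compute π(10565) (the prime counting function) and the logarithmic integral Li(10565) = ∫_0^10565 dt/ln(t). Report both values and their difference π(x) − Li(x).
π(10565) = 1289;  Li(10565) ≈ 1307.30;  π(x) − Li(x) ≈ -18.30.

Direct count of primes ≤ 10565 gives π(10565) = 1289. Numerical evaluation of the logarithmic integral gives Li(10565) ≈ 1307.30. The difference π(x) − Li(x) ≈ -18.30 is typically negative for small/moderate x (Li(x) overestimates), though Littlewood's theorem shows this sign changes infinitely often.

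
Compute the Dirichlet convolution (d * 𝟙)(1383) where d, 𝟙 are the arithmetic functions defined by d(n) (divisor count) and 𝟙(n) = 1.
(d * 𝟙)(1383) = 9

Divisors of 1383: [1, 3, 461, 1383]. For each d | 1383:
  d = 1: d(1) · 𝟙(1383/1) = 1 · 1 = 1
  d = 3: d(3) · 𝟙(1383/3) = 2 · 1 = 2
  d = 461: d(461) · 𝟙(1383/461) = 2 · 1 = 2
  d = 1383: d(1383) · 𝟙(1383/1383) = 4 · 1 = 4
Summing: (d * 𝟙)(1383) = 1 + 2 + 2 + 4 = 9.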